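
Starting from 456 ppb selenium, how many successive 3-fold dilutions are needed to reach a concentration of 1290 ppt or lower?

Need 3ⁿ ≥ 353, so n ≥ log(353)/log(3) = 5.34.
Minimum whole steps: n = 6.

6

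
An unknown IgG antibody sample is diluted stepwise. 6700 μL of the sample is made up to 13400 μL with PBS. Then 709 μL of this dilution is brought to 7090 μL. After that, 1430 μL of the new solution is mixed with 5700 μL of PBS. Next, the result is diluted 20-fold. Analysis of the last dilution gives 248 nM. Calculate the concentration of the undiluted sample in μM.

495 μM

Overall dilution factor = 2 × 10 × 4.986 × 20 = 1994.
Original = 248 nM × 1994 = 4.95 × 10⁵ nM = 495 μM.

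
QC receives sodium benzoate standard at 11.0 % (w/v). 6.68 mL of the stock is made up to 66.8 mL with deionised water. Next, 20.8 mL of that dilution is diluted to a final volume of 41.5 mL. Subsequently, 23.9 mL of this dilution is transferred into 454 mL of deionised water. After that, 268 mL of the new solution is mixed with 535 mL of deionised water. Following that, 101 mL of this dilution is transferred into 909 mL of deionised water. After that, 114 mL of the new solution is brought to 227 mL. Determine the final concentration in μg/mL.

4.62 μg/mL

Overall dilution factor = 10 × 1.995 × 20.00 × 2.996 × 10 × 1.991 = 2.38 × 10⁴.
11.0 % (w/v) / 2.38 × 10⁴ = 4.62 × 10⁻⁴ % (w/v) = 4.62 μg/mL.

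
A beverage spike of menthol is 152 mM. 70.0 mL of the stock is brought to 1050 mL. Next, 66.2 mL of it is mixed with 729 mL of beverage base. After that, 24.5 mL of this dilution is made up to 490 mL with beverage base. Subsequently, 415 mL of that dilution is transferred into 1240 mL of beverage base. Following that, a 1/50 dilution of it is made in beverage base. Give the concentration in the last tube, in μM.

Overall dilution factor = 15 × 12.01 × 20 × 3.988 × 50 = 7.19 × 10⁵.
152 mM / 7.19 × 10⁵ = 2.12 × 10⁻⁴ mM = 0.212 μM.

0.212 μM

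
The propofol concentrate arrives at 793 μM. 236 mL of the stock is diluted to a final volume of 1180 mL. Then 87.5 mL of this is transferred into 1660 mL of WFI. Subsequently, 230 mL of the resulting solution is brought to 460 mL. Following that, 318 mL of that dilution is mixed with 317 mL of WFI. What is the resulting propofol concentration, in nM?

1990 nM

Overall dilution factor = 5 × 19.97 × 2 × 1.997 = 399.
793 μM / 399 = 1.99 μM = 1990 nM.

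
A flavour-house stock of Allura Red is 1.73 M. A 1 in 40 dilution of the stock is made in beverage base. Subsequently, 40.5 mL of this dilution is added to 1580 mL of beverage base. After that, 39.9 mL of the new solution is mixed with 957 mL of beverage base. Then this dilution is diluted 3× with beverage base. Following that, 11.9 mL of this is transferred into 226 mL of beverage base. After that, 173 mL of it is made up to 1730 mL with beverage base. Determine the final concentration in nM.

72.1 nM

Overall dilution factor = 40 × 40.01 × 24.98 × 3 × 19.99 × 10 = 2.40 × 10⁷.
1.73 M / 2.40 × 10⁷ = 7.21 × 10⁻⁸ M = 72.1 nM.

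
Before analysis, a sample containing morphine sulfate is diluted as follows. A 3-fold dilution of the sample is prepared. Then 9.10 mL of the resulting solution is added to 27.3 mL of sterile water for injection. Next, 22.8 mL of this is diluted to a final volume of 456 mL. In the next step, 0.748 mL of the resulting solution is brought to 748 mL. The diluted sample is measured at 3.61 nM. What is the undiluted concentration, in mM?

0.866 mM

Overall dilution factor = 3 × 4 × 20 × 1000 = 2.40 × 10⁵.
Original = 3.61 nM × 2.40 × 10⁵ = 8.66 × 10⁵ nM = 0.866 mM.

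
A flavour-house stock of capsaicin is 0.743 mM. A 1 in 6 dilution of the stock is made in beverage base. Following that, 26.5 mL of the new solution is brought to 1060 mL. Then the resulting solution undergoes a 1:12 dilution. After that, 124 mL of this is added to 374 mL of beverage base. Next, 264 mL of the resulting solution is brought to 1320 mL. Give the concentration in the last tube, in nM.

12.8 nM

Overall dilution factor = 6 × 40 × 12 × 4.016 × 5 = 5.78 × 10⁴.
0.743 mM / 5.78 × 10⁴ = 1.28 × 10⁻⁵ mM = 12.8 nM.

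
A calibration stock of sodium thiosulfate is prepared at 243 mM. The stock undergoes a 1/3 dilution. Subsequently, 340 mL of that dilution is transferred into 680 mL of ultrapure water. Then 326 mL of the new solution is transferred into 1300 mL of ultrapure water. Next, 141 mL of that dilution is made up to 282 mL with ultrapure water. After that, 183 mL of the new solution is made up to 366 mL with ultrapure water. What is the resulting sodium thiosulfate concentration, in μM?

Overall dilution factor = 3 × 3 × 4.988 × 2 × 2 = 180.
243 mM / 180 = 1.35 mM = 1350 μM.

1350 μM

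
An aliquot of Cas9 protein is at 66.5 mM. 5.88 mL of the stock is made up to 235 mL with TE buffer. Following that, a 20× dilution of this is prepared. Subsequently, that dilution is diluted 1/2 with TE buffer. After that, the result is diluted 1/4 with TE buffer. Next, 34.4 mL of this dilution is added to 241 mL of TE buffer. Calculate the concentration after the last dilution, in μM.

1.30 μM

Overall dilution factor = 39.97 × 20 × 2 × 4 × 8.006 = 5.12 × 10⁴.
66.5 mM / 5.12 × 10⁴ = 1.30 × 10⁻³ mM = 1.30 μM.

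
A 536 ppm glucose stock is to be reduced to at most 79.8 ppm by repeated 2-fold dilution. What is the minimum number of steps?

Need 2ⁿ ≥ 6.72, so n ≥ log(6.72)/log(2) = 2.75.
Minimum whole steps: n = 3.

3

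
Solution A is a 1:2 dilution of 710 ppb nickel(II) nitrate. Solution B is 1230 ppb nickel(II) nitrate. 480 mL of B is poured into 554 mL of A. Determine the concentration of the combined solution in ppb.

C_A = 710 ppb / 2 = 355 ppb.
C_mix = (C_A·V_A + C_B·V_B)/(V_A + V_B) = (355×554 + 1230×480) / 1034 = 761 ppb.

761 ppb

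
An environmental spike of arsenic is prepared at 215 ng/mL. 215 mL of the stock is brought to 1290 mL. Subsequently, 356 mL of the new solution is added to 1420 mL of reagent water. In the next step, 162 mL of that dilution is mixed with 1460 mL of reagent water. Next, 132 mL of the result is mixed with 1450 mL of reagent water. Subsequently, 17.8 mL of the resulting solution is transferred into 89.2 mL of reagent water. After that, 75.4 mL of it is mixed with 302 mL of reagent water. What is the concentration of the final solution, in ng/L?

Overall dilution factor = 6 × 4.989 × 10.01 × 11.98 × 6.011 × 5.005 = 1.08 × 10⁵.
215 ng/mL / 1.08 × 10⁵ = 1.99 × 10⁻³ ng/mL = 1.99 ng/L.

1.99 ng/L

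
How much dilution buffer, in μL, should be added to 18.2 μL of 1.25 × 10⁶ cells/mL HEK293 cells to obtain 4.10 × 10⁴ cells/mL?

V₂ = C₁V₁/C₂ = 1.25 × 10⁶ × 18.2 / 4.10 × 10⁴ = 555 μL.
Diluent to add = V₂ − V₁ = 555 − 18.2 = 537 μL.

537 μL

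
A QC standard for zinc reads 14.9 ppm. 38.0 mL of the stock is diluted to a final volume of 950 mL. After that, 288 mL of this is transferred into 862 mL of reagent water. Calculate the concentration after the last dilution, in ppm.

0.149 ppm

Overall dilution factor = 25 × 3.993 = 99.8.
14.9 ppm / 99.8 = 0.149 ppm.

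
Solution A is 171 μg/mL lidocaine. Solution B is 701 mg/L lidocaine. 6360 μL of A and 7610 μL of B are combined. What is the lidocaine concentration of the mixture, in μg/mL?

C_B = 701 mg/L = 701 μg/mL.
C_mix = (C_A·V_A + C_B·V_B)/(V_A + V_B) = (171×6360 + 701×7610) / 13970 = 460 μg/mL.

460 μg/mL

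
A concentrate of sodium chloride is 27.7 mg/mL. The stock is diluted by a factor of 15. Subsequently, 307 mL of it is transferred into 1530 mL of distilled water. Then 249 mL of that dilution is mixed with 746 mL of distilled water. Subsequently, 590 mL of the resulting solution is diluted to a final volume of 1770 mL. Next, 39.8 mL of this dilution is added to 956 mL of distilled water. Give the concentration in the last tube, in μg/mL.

Overall dilution factor = 15 × 5.984 × 3.996 × 3 × 25.02 = 2.69 × 10⁴.
27.7 mg/mL / 2.69 × 10⁴ = 1.03 × 10⁻³ mg/mL = 1.03 μg/mL.

1.03 μg/mL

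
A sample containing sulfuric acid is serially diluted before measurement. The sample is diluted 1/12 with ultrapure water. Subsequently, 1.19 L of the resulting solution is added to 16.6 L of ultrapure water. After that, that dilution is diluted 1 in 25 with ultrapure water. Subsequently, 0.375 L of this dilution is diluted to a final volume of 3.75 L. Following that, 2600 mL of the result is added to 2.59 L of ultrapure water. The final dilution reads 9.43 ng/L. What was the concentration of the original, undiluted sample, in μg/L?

844 μg/L

Overall dilution factor = 12 × 14.95 × 25 × 10 × 1.996 = 8.95 × 10⁴.
Original = 9.43 ng/L × 8.95 × 10⁴ = 8.44 × 10⁵ ng/L = 844 μg/L.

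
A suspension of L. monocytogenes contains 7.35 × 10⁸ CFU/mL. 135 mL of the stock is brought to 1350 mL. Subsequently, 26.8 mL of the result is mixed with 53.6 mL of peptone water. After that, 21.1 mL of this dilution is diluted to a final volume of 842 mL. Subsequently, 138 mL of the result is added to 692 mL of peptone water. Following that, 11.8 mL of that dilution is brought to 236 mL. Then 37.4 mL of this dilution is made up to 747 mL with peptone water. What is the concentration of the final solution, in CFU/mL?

Overall dilution factor = 10 × 3 × 39.91 × 6.014 × 20 × 19.97 = 2.88 × 10⁶.
7.35 × 10⁸ CFU/mL / 2.88 × 10⁶ = 256 CFU/mL.

256 CFU/mL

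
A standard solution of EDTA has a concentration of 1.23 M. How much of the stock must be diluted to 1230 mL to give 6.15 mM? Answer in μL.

6.15 mM = 6.15 × 10⁻³ M.
V₁ = C₂V₂/C₁ = 6.15 × 10⁻³ × 1230 / 1.23 = 6.15 mL = 6150 μL.

6150 μL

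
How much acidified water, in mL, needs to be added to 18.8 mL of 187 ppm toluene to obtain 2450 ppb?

2450 ppb = 2.45 ppm.
V₂ = C₁V₁/C₂ = 187 × 18.8 / 2.45 = 1435 mL.
Diluent to add = V₂ − V₁ = 1435 − 18.8 = 1420 mL.

1420 mL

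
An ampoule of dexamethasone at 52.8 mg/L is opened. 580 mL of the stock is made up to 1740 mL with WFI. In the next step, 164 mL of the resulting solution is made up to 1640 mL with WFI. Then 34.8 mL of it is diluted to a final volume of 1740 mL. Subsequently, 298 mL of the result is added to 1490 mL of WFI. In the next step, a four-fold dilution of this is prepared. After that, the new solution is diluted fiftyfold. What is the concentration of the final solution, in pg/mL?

29.3 pg/mL

Overall dilution factor = 3 × 10 × 50 × 6 × 4 × 50 = 1.80 × 10⁶.
52.8 mg/L / 1.80 × 10⁶ = 2.93 × 10⁻⁵ mg/L = 29.3 pg/mL.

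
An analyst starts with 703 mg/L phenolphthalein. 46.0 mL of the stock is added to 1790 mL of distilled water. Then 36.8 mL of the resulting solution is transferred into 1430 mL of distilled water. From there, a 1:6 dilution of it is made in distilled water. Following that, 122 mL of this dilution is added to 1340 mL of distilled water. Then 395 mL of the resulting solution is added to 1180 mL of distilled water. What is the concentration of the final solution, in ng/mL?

1.54 ng/mL

Overall dilution factor = 39.91 × 39.86 × 6 × 11.98 × 3.987 = 4.56 × 10⁵.
703 mg/L / 4.56 × 10⁵ = 1.54 × 10⁻³ mg/L = 1.54 ng/mL.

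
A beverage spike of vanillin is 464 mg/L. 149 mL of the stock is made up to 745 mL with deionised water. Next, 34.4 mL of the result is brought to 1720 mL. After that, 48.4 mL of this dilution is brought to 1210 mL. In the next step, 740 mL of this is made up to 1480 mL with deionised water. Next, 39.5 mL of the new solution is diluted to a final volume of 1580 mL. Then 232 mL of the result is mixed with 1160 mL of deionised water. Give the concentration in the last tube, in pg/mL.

155 pg/mL

Overall dilution factor = 5 × 50 × 25 × 2 × 40 × 6 = 3.00 × 10⁶.
464 mg/L / 3.00 × 10⁶ = 1.55 × 10⁻⁴ mg/L = 155 pg/mL.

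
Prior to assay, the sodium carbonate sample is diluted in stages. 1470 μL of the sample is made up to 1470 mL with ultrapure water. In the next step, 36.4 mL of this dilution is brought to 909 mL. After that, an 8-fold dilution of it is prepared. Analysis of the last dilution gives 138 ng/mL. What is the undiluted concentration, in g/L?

Overall dilution factor = 1000 × 24.97 × 8 = 2.00 × 10⁵.
Original = 138 ng/mL × 2.00 × 10⁵ = 2.76 × 10⁷ ng/mL = 27.6 g/L.

27.6 g/L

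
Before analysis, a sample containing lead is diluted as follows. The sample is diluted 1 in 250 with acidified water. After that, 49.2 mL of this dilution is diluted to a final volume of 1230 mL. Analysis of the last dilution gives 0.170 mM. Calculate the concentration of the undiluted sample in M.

Overall dilution factor = 250 × 25 = 6250.
Original = 0.170 mM × 6250 = 1062 mM = 1.06 M.

1.06 M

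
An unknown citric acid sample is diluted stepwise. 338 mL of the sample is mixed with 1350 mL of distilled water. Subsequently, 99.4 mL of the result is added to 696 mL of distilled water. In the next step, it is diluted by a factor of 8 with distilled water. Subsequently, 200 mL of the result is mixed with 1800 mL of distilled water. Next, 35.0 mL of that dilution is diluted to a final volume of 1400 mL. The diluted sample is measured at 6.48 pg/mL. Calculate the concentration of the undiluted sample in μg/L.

829 μg/L

Overall dilution factor = 4.994 × 8.002 × 8 × 10 × 40 = 1.28 × 10⁵.
Original = 6.48 pg/mL × 1.28 × 10⁵ = 8.29 × 10⁵ pg/mL = 829 μg/L.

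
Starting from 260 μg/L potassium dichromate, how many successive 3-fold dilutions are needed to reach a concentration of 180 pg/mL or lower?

Need 3ⁿ ≥ 1444, so n ≥ log(1444)/log(3) = 6.62.
Minimum whole steps: n = 7.

7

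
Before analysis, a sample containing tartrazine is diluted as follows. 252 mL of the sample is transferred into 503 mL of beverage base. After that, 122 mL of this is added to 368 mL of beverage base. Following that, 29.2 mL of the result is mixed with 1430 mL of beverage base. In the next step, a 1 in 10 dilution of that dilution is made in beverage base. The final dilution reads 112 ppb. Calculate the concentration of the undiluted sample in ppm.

Overall dilution factor = 2.996 × 4.016 × 49.97 × 10 = 6013.
Original = 112 ppb × 6013 = 6.73 × 10⁵ ppb = 673 ppm.

673 ppm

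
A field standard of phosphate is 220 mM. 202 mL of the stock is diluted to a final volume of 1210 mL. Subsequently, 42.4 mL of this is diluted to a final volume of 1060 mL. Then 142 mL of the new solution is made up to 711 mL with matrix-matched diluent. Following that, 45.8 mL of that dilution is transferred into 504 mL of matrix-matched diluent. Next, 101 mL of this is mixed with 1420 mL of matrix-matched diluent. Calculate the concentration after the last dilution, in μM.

1.62 μM

Overall dilution factor = 5.990 × 25 × 5.007 × 12.00 × 15.06 = 1.36 × 10⁵.
220 mM / 1.36 × 10⁵ = 1.62 × 10⁻³ mM = 1.62 μM.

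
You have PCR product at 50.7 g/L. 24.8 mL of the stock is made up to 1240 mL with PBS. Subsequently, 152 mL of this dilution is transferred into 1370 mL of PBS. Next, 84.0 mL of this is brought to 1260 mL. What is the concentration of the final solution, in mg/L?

6.75 mg/L

Overall dilution factor = 50 × 10.01 × 15 = 7510.
50.7 g/L / 7510 = 6.75 × 10⁻³ g/L = 6.75 mg/L.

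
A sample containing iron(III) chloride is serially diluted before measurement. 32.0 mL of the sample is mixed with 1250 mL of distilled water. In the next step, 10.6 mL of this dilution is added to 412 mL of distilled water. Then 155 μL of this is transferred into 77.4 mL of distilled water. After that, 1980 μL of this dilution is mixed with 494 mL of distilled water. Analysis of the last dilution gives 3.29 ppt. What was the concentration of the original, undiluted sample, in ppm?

Overall dilution factor = 40.06 × 39.87 × 500.4 × 250.5 = 2.00 × 10⁸.
Original = 3.29 ppt × 2.00 × 10⁸ = 6.59 × 10⁸ ppt = 659 ppm.

659 ppm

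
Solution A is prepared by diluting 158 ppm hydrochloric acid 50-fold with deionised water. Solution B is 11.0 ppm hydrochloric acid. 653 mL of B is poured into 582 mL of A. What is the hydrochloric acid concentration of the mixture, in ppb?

C_A = 158 ppm / 50 = 3.16 ppm.
C_mix = (C_A·V_A + C_B·V_B)/(V_A + V_B) = (3.16×582 + 11.0×653) / 1235 = 7.31 ppm = 7310 ppb.

7310 ppb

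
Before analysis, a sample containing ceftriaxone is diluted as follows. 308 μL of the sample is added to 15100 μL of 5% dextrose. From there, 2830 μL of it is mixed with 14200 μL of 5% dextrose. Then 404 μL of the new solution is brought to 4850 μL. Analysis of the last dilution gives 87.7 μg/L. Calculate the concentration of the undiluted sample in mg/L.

Overall dilution factor = 50.03 × 6.018 × 12.00 = 3614.
Original = 87.7 μg/L × 3614 = 3.17 × 10⁵ μg/L = 317 mg/L.

317 mg/L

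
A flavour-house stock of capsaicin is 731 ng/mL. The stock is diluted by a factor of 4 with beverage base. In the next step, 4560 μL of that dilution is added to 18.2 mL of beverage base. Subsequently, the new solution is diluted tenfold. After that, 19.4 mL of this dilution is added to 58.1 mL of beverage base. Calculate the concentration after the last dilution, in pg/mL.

Overall dilution factor = 4 × 4.991 × 10 × 3.995 = 798.
731 ng/mL / 798 = 0.917 ng/mL = 917 pg/mL.

917 pg/mL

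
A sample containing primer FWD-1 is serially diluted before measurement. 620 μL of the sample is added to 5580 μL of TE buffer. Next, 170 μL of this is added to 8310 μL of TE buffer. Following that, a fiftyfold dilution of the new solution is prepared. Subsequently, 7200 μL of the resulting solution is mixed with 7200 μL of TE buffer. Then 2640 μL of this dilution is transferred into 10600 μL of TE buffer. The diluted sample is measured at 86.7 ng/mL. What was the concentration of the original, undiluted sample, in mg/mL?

21.7 mg/mL

Overall dilution factor = 10 × 49.88 × 50 × 2 × 5.015 = 2.50 × 10⁵.
Original = 86.7 ng/mL × 2.50 × 10⁵ = 2.17 × 10⁷ ng/mL = 21.7 mg/mL.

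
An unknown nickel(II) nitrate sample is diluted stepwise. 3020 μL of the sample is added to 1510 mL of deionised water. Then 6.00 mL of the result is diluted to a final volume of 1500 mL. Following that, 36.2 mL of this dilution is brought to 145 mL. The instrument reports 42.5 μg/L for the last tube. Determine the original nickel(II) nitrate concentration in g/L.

21.3 g/L

Overall dilution factor = 501 × 250 × 4.006 = 5.02 × 10⁵.
Original = 42.5 μg/L × 5.02 × 10⁵ = 2.13 × 10⁷ μg/L = 21.3 g/L.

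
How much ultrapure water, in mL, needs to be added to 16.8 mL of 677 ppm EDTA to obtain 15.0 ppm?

V₂ = C₁V₁/C₂ = 677 × 16.8 / 15.0 = 758 mL.
Diluent to add = V₂ − V₁ = 758 − 16.8 = 741 mL.

741 mL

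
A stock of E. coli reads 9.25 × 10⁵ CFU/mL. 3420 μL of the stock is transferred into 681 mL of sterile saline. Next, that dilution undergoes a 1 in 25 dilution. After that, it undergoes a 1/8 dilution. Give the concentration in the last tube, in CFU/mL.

Overall dilution factor = 200.1 × 25 × 8 = 4.00 × 10⁴.
9.25 × 10⁵ CFU/mL / 4.00 × 10⁴ = 23.1 CFU/mL.

23.1 CFU/mL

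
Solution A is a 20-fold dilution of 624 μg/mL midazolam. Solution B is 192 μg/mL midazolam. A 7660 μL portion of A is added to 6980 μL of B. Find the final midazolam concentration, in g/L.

C_A = 624 μg/mL / 20 = 31.2 μg/mL.
C_mix = (C_A·V_A + C_B·V_B)/(V_A + V_B) = (31.2×7660 + 192×6980) / 14640 = 108 μg/mL = 0.108 g/L.

0.108 g/L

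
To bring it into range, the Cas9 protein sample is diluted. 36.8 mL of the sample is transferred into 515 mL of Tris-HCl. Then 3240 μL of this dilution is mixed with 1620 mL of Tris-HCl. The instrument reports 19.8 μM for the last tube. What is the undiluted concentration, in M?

Overall dilution factor = 14.99 × 501 = 7512.
Original = 19.8 μM × 7512 = 1.49 × 10⁵ μM = 0.149 M.

0.149 M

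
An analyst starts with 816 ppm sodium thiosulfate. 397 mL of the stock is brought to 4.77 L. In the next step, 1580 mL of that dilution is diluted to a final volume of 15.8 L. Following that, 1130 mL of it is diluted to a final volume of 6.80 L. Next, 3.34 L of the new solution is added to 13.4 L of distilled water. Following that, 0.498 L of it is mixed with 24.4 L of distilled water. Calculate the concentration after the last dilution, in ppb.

4.50 ppb

Overall dilution factor = 12.02 × 10 × 6.018 × 5.012 × 50.00 = 1.81 × 10⁵.
816 ppm / 1.81 × 10⁵ = 4.50 × 10⁻³ ppm = 4.50 ppb.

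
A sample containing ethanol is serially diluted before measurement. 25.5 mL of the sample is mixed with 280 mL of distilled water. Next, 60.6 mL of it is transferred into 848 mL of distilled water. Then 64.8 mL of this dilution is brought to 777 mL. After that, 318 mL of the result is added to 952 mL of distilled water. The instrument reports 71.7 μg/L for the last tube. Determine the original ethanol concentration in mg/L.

617 mg/L

Overall dilution factor = 11.98 × 14.99 × 11.99 × 3.994 = 8602.
Original = 71.7 μg/L × 8602 = 6.17 × 10⁵ μg/L = 617 mg/L.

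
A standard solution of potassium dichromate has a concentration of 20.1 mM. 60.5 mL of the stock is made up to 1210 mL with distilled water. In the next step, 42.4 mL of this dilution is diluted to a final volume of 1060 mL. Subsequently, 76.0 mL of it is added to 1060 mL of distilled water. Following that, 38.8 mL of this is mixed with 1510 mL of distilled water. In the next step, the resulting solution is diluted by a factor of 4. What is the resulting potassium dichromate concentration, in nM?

16.8 nM

Overall dilution factor = 20 × 25 × 14.95 × 39.92 × 4 = 1.19 × 10⁶.
20.1 mM / 1.19 × 10⁶ = 1.68 × 10⁻⁵ mM = 16.8 nM.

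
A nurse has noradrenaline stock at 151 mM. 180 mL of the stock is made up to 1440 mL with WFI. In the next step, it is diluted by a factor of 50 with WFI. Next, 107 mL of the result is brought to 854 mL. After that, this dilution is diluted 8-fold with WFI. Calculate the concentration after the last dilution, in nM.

5910 nM

Overall dilution factor = 8 × 50 × 7.981 × 8 = 2.55 × 10⁴.
151 mM / 2.55 × 10⁴ = 5.91 × 10⁻³ mM = 5910 nM.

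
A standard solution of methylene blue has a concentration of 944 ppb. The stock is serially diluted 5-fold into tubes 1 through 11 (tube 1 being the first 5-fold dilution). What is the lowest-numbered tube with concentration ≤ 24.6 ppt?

tube 7

Tube n has concentration 944 ppb / 5ⁿ.
Need 5ⁿ ≥ 944 ppb / 24.6 ppt = 3.84 × 10⁴, so n ≥ 6.56.
First such tube: n = 7.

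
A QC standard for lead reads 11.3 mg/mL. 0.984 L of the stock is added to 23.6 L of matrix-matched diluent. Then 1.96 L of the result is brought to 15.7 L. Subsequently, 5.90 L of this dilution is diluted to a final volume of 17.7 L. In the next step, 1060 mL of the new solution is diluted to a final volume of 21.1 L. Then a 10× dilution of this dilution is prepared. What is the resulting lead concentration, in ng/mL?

94.6 ng/mL

Overall dilution factor = 24.98 × 8.010 × 3 × 19.91 × 10 = 1.20 × 10⁵.
11.3 mg/mL / 1.20 × 10⁵ = 9.46 × 10⁻⁵ mg/mL = 94.6 ng/mL.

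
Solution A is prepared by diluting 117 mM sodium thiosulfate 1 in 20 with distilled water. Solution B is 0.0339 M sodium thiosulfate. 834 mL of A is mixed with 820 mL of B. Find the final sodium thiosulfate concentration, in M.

C_A = 117 mM / 20 = 5.85 mM.
C_B = 0.0339 M = 33.9 mM.
C_mix = (C_A·V_A + C_B·V_B)/(V_A + V_B) = (5.85×834 + 33.9×820) / 1654 = 19.8 mM = 0.0198 M.

0.0198 M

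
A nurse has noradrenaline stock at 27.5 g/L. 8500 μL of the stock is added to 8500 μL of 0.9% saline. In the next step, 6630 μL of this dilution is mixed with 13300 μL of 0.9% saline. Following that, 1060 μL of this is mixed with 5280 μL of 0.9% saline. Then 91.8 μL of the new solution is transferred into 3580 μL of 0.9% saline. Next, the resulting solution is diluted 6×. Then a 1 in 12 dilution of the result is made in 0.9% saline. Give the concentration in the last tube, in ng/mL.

266 ng/mL

Overall dilution factor = 2 × 3.006 × 5.981 × 40.00 × 6 × 12 = 1.04 × 10⁵.
27.5 g/L / 1.04 × 10⁵ = 2.66 × 10⁻⁴ g/L = 266 ng/mL.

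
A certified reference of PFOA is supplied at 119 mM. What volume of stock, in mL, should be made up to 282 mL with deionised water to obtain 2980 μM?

2980 μM = 2.98 mM.
V₁ = C₂V₂/C₁ = 2.98 × 282 / 119 = 7.06 mL.

7.06 mL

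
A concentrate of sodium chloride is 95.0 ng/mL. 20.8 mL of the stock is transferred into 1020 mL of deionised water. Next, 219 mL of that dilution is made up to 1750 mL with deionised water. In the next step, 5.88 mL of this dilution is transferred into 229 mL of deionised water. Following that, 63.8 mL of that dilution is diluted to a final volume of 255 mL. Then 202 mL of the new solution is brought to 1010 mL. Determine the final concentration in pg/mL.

0.298 pg/mL

Overall dilution factor = 50.04 × 7.991 × 39.95 × 3.997 × 5 = 3.19 × 10⁵.
95.0 ng/mL / 3.19 × 10⁵ = 2.98 × 10⁻⁴ ng/mL = 0.298 pg/mL.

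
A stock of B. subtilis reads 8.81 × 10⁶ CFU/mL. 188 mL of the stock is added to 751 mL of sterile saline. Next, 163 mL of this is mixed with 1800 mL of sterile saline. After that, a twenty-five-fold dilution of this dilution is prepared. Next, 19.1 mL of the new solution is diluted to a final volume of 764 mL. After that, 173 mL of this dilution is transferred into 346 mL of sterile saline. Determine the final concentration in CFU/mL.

48.8 CFU/mL

Overall dilution factor = 4.995 × 12.04 × 25 × 40 × 3 = 1.80 × 10⁵.
8.81 × 10⁶ CFU/mL / 1.80 × 10⁵ = 48.8 CFU/mL.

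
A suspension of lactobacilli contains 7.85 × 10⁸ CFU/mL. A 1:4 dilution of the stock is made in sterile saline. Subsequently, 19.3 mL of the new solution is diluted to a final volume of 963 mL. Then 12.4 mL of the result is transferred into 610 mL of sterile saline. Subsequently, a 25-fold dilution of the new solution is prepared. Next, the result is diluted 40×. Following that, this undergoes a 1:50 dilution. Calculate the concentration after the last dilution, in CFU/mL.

Overall dilution factor = 4 × 49.90 × 50.19 × 25 × 40 × 50 = 5.01 × 10⁸.
7.85 × 10⁸ CFU/mL / 5.01 × 10⁸ = 1.57 CFU/mL.

1.57 CFU/mL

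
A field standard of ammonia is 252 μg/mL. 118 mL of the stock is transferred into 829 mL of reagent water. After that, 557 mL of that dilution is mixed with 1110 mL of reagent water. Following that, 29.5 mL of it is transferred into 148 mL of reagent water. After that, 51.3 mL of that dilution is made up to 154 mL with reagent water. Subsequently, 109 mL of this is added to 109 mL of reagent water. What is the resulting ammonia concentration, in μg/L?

Overall dilution factor = 8.025 × 2.993 × 6.017 × 3.002 × 2 = 868.
252 μg/mL / 868 = 0.290 μg/mL = 290 μg/L.

290 μg/L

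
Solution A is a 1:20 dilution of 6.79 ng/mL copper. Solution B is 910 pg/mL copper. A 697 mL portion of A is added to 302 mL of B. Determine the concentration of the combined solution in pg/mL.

C_A = 6.79 ng/mL / 20 = 0.340 ng/mL.
C_B = 910 pg/mL = 0.910 ng/mL.
C_mix = (C_A·V_A + C_B·V_B)/(V_A + V_B) = (0.340×697 + 0.910×302) / 999.0 = 0.512 ng/mL = 512 pg/mL.

512 pg/mL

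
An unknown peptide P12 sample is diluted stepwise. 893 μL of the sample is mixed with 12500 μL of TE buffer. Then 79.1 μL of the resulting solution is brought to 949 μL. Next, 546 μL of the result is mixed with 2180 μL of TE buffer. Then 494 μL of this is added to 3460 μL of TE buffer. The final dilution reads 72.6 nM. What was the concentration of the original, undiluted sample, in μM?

522 μM

Overall dilution factor = 15.00 × 12.00 × 4.993 × 8.004 = 7190.
Original = 72.6 nM × 7190 = 5.22 × 10⁵ nM = 522 μM.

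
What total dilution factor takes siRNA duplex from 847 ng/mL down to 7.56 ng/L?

Factor = C₀/C_target = 847 ng/mL / 7.56 ng/L = 1.12 × 10⁵.

1.12 × 10⁵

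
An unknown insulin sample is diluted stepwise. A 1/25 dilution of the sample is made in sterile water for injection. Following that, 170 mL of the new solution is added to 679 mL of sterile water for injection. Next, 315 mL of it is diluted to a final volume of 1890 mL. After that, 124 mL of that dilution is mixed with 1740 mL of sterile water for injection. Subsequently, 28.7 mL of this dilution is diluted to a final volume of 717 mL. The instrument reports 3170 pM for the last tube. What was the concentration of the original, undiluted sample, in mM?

0.892 mM

Overall dilution factor = 25 × 4.994 × 6 × 15.03 × 24.98 = 2.81 × 10⁵.
Original = 3170 pM × 2.81 × 10⁵ = 8.92 × 10⁸ pM = 0.892 mM.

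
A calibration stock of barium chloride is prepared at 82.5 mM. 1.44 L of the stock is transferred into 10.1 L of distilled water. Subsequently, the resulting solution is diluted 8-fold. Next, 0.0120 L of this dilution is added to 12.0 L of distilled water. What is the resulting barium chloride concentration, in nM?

Overall dilution factor = 8.014 × 8 × 1001 = 6.42 × 10⁴.
82.5 mM / 6.42 × 10⁴ = 1.29 × 10⁻³ mM = 1290 nM.

1290 nM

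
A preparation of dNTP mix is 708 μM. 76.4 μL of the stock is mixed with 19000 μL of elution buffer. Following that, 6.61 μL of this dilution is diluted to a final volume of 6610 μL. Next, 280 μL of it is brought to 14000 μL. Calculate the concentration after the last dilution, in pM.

Overall dilution factor = 249.7 × 1000 × 50 = 1.25 × 10⁷.
708 μM / 1.25 × 10⁷ = 5.67 × 10⁻⁵ μM = 56.7 pM.

56.7 pM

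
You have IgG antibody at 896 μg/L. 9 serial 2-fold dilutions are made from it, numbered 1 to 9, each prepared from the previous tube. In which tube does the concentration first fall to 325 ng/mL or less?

tube 2

Tube n has concentration 896 μg/L / 2ⁿ.
Need 2ⁿ ≥ 896 μg/L / 325 ng/mL = 2.76, so n ≥ 1.46.
First such tube: n = 2.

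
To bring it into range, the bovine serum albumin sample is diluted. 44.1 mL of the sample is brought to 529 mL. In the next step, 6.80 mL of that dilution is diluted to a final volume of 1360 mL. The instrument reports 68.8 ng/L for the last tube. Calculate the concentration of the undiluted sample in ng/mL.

165 ng/mL

Overall dilution factor = 12.00 × 200 = 2399.
Original = 68.8 ng/L × 2399 = 1.65 × 10⁵ ng/L = 165 ng/mL.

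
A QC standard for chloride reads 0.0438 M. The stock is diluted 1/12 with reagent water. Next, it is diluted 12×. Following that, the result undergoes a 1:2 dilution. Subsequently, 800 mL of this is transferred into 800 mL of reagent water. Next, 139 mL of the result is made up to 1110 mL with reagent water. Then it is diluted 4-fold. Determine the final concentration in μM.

Overall dilution factor = 12 × 12 × 2 × 2 × 7.986 × 4 = 1.84 × 10⁴.
0.0438 M / 1.84 × 10⁴ = 2.38 × 10⁻⁶ M = 2.38 μM.

2.38 μM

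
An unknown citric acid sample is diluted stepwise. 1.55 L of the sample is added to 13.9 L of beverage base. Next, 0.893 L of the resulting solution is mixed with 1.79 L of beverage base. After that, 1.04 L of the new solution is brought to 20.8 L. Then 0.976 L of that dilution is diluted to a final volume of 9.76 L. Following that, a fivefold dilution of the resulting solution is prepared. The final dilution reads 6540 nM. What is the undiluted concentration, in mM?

Overall dilution factor = 9.968 × 3.004 × 20 × 10 × 5 = 2.99 × 10⁴.
Original = 6540 nM × 2.99 × 10⁴ = 1.96 × 10⁸ nM = 196 mM.

196 mM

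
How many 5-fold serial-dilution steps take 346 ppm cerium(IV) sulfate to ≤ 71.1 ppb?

Need 5ⁿ ≥ 4866, so n ≥ log(4866)/log(5) = 5.28.
Minimum whole steps: n = 6.

6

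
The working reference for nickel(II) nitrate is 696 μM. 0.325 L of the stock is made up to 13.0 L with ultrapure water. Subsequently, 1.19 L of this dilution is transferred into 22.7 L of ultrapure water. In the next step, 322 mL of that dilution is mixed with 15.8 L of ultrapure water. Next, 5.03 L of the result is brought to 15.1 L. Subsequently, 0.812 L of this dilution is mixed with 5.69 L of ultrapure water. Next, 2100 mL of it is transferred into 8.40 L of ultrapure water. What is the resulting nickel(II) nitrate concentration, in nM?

0.144 nM

Overall dilution factor = 40 × 20.08 × 50.07 × 3.002 × 8.007 × 5 = 4.83 × 10⁶.
696 μM / 4.83 × 10⁶ = 1.44 × 10⁻⁴ μM = 0.144 nM.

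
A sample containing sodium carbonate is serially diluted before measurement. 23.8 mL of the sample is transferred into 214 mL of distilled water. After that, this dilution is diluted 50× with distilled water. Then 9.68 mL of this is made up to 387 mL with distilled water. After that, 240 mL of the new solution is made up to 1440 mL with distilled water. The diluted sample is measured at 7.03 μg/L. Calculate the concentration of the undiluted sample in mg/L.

842 mg/L

Overall dilution factor = 9.992 × 50 × 39.98 × 6 = 1.20 × 10⁵.
Original = 7.03 μg/L × 1.20 × 10⁵ = 8.42 × 10⁵ μg/L = 842 mg/L.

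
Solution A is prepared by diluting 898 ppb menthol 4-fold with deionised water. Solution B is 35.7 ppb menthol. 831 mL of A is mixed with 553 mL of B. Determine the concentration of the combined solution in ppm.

0.149 ppm

C_A = 898 ppb / 4 = 224 ppb.
C_mix = (C_A·V_A + C_B·V_B)/(V_A + V_B) = (224×831 + 35.7×553) / 1384 = 149 ppb = 0.149 ppm.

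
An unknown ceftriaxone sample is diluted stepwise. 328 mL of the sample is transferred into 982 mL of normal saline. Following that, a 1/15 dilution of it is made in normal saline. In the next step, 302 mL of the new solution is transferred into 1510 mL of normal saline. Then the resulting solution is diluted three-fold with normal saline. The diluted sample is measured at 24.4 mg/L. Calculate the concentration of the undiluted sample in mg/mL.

Overall dilution factor = 3.994 × 15 × 6 × 3 = 1078.
Original = 24.4 mg/L × 1078 = 2.63 × 10⁴ mg/L = 26.3 mg/mL.

26.3 mg/mL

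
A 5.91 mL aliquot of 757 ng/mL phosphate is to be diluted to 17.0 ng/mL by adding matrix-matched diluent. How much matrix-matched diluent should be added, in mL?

V₂ = C₁V₁/C₂ = 757 × 5.91 / 17.0 = 263 mL.
Diluent to add = V₂ − V₁ = 263 − 5.91 = 257 mL.

257 mL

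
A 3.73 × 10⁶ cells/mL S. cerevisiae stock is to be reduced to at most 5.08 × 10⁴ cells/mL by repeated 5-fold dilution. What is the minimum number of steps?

Need 5ⁿ ≥ 73.4, so n ≥ log(73.4)/log(5) = 2.67.
Minimum whole steps: n = 3.

3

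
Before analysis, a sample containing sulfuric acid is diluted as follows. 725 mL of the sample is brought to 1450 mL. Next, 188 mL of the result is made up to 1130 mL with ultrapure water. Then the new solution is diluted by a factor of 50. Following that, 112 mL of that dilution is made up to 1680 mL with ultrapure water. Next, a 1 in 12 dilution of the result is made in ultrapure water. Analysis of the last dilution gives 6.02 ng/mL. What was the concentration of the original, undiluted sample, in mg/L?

651 mg/L

Overall dilution factor = 2 × 6.011 × 50 × 15 × 12 = 1.08 × 10⁵.
Original = 6.02 ng/mL × 1.08 × 10⁵ = 6.51 × 10⁵ ng/mL = 651 mg/L.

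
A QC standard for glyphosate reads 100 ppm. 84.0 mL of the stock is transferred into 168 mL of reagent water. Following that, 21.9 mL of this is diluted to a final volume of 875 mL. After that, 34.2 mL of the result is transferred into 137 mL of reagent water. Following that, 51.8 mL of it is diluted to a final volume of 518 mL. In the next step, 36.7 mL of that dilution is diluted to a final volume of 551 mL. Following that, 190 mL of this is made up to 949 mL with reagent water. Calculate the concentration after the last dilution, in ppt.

222 ppt

Overall dilution factor = 3 × 39.95 × 5.006 × 10 × 15.01 × 4.995 = 4.50 × 10⁵.
100 ppm / 4.50 × 10⁵ = 2.22 × 10⁻⁴ ppm = 222 ppt.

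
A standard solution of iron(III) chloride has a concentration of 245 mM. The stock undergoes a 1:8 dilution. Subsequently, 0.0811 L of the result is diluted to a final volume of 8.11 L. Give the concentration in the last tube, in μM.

Overall dilution factor = 8 × 100 = 800.
245 mM / 800 = 0.306 mM = 306 μM.

306 μM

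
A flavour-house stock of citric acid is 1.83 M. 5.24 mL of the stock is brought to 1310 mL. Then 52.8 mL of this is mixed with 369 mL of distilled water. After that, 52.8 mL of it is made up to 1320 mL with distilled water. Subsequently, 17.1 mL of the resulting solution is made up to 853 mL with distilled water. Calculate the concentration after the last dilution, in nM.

735 nM

Overall dilution factor = 250 × 7.989 × 25 × 49.88 = 2.49 × 10⁶.
1.83 M / 2.49 × 10⁶ = 7.35 × 10⁻⁷ M = 735 nM.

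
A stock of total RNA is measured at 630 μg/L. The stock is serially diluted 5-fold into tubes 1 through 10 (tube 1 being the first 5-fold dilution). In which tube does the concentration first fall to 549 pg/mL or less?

Tube n has concentration 630 μg/L / 5ⁿ.
Need 5ⁿ ≥ 630 μg/L / 549 pg/mL = 1148, so n ≥ 4.38.
First such tube: n = 5.

tube 5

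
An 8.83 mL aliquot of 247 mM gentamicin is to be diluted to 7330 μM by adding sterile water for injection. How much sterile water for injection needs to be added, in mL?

289 mL

7330 μM = 7.33 mM.
V₂ = C₁V₁/C₂ = 247 × 8.83 / 7.33 = 298 mL.
Diluent to add = V₂ − V₁ = 298 − 8.83 = 289 mL.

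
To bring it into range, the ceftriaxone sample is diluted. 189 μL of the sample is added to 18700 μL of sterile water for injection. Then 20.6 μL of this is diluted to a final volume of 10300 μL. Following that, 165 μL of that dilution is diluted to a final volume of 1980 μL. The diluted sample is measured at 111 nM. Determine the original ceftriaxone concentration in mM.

66.6 mM

Overall dilution factor = 99.94 × 500 × 12 = 6.00 × 10⁵.
Original = 111 nM × 6.00 × 10⁵ = 6.66 × 10⁷ nM = 66.6 mM.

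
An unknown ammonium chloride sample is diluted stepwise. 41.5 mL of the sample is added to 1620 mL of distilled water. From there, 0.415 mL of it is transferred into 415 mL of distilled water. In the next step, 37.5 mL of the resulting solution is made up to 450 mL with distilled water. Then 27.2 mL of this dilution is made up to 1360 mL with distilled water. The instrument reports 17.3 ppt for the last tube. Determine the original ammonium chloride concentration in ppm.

Overall dilution factor = 40.04 × 1001 × 12 × 50 = 2.40 × 10⁷.
Original = 17.3 ppt × 2.40 × 10⁷ = 4.16 × 10⁸ ppt = 416 ppm.

416 ppm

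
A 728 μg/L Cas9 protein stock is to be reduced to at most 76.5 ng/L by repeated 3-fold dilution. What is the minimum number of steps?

Need 3ⁿ ≥ 9516, so n ≥ log(9516)/log(3) = 8.34.
Minimum whole steps: n = 9.

9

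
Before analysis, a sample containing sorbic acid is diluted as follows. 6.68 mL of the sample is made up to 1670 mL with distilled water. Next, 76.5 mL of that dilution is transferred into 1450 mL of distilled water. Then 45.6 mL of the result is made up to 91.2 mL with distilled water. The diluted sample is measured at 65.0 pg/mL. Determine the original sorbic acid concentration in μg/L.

Overall dilution factor = 250 × 19.95 × 2 = 9977.
Original = 65.0 pg/mL × 9977 = 6.49 × 10⁵ pg/mL = 649 μg/L.

649 μg/L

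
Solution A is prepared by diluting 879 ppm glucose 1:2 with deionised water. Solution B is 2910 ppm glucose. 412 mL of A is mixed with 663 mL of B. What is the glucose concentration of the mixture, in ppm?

C_A = 879 ppm / 2 = 440 ppm.
C_mix = (C_A·V_A + C_B·V_B)/(V_A + V_B) = (440×412 + 2910×663) / 1075 = 1963 ppm.

1960 ppm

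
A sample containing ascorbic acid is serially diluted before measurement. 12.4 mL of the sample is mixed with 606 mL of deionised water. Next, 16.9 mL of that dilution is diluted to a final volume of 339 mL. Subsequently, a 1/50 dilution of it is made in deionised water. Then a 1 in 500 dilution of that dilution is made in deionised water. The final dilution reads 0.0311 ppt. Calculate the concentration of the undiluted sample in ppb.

778 ppb

Overall dilution factor = 49.87 × 20.06 × 50 × 500 = 2.50 × 10⁷.
Original = 0.0311 ppt × 2.50 × 10⁷ = 7.78 × 10⁵ ppt = 778 ppb.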